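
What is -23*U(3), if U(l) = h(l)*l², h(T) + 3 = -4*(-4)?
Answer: -2691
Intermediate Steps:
h(T) = 13 (h(T) = -3 - 4*(-4) = -3 + 16 = 13)
U(l) = 13*l²
-23*U(3) = -299*3² = -299*9 = -23*117 = -2691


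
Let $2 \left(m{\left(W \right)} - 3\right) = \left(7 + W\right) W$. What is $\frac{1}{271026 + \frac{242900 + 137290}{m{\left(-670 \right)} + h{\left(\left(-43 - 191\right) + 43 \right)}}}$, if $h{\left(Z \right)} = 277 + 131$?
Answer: $\frac{37086}{10051333601} \approx 3.6897 \cdot 10^{-6}$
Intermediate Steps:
$h{\left(Z \right)} = 408$
$m{\left(W \right)} = 3 + \frac{W \left(7 + W\right)}{2}$ ($m{\left(W \right)} = 3 + \frac{\left(7 + W\right) W}{2} = 3 + \frac{W \left(7 + W\right)}{2}$)
$\frac{1}{271026 + \frac{242900 + 137290}{m{\left(-670 \right)} + h{\left(\left(-43 - 191\right) + 43 \right)}}} = \frac{1}{271026 + \frac{242900 + 137290}{\left(3 + \frac{\left(-670\right)^{2}}{2} + \frac{7}{2} \left(-670\right)\right) + 408}} = \frac{1}{271026 + \frac{380190}{\left(3 + \frac{1}{2} \cdot 448900 - 2345\right) + 408}} = \frac{1}{271026 + \frac{380190}{\left(3 + 224450 - 2345\right) + 408}} = \frac{1}{271026 + \frac{380190}{222108 + 408}} = \frac{1}{271026 + \frac{380190}{222516}} = \frac{1}{271026 + 380190 \cdot \frac{1}{222516}} = \frac{1}{271026 + \frac{63365}{37086}} = \frac{1}{\frac{10051333601}{37086}} = \frac{37086}{10051333601}$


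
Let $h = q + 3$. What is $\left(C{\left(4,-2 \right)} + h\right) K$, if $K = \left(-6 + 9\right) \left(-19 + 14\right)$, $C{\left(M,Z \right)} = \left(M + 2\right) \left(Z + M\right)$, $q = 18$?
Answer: $-495$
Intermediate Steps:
$C{\left(M,Z \right)} = \left(2 + M\right) \left(M + Z\right)$
$h = 21$ ($h = 18 + 3 = 21$)
$K = -15$ ($K = 3 \left(-5\right) = -15$)
$\left(C{\left(4,-2 \right)} + h\right) K = \left(\left(4^{2} + 2 \cdot 4 + 2 \left(-2\right) + 4 \left(-2\right)\right) + 21\right) \left(-15\right) = \left(\left(16 + 8 - 4 - 8\right) + 21\right) \left(-15\right) = \left(12 + 21\right) \left(-15\right) = 33 \left(-15\right) = -495$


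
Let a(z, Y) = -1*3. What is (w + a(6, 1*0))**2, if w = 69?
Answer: 4356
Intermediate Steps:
a(z, Y) = -3
(w + a(6, 1*0))**2 = (69 - 3)**2 = 66**2 = 4356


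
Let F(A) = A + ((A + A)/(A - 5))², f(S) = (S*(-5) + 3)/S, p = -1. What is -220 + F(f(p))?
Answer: -38276/169 ≈ -226.49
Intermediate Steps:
f(S) = (3 - 5*S)/S (f(S) = (-5*S + 3)/S = (3 - 5*S)/S)
F(A) = A + 4*A²/(-5 + A)² (F(A) = A + ((2*A)/(-5 + A))² = A + (2*A/(-5 + A))² = A + 4*A²/(-5 + A)²)
-220 + F(f(p)) = -220 + ((-5 + 3/(-1)) + 4*(-5 + 3/(-1))²/(-5 + (-5 + 3/(-1)))²) = -220 + ((-5 + 3*(-1)) + 4*(-5 + 3*(-1))²/(-5 + (-5 + 3*(-1)))²) = -220 + ((-5 - 3) + 4*(-5 - 3)²/(-5 + (-5 - 3))²) = -220 + (-8 + 4*(-8)²/(-5 - 8)²) = -220 + (-8 + 4*64/(-13)²) = -220 + (-8 + 4*64*(1/169)) = -220 + (-8 + 256/169) = -220 - 1096/169 = -38276/169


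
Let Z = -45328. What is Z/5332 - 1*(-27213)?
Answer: 36263597/1333 ≈ 27205.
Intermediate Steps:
Z/5332 - 1*(-27213) = -45328/5332 - 1*(-27213) = -45328*1/5332 + 27213 = -11332/1333 + 27213 = 36263597/1333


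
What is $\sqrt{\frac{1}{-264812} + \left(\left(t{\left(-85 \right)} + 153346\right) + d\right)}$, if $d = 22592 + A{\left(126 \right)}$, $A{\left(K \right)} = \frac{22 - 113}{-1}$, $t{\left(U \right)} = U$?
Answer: $\frac{\sqrt{3084535639534981}}{132406} \approx 419.46$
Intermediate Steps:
$A{\left(K \right)} = 91$ ($A{\left(K \right)} = \left(22 - 113\right) \left(-1\right) = \left(-91\right) \left(-1\right) = 91$)
$d = 22683$ ($d = 22592 + 91 = 22683$)
$\sqrt{\frac{1}{-264812} + \left(\left(t{\left(-85 \right)} + 153346\right) + d\right)} = \sqrt{\frac{1}{-264812} + \left(\left(-85 + 153346\right) + 22683\right)} = \sqrt{- \frac{1}{264812} + \left(153261 + 22683\right)} = \sqrt{- \frac{1}{264812} + 175944} = \sqrt{\frac{46592082527}{264812}} = \frac{\sqrt{3084535639534981}}{132406}$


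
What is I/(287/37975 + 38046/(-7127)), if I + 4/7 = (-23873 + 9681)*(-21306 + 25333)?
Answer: 2209691971490100/206107343 ≈ 1.0721e+7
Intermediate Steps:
I = -400058292/7 (I = -4/7 + (-23873 + 9681)*(-21306 + 25333) = -4/7 - 14192*4027 = -4/7 - 57151184 = -400058292/7 ≈ -5.7151e+7)
I/(287/37975 + 38046/(-7127)) = -400058292/(7*(287/37975 + 38046/(-7127))) = -400058292/(7*(287*(1/37975) + 38046*(-1/7127))) = -400058292/(7*(41/5425 - 38046/7127)) = -400058292/(7*(-206107343/38663975)) = -400058292/7*(-38663975/206107343) = 2209691971490100/206107343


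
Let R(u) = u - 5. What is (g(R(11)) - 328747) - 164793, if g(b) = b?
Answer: -493534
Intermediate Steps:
R(u) = -5 + u
(g(R(11)) - 328747) - 164793 = ((-5 + 11) - 328747) - 164793 = (6 - 328747) - 164793 = -328741 - 164793 = -493534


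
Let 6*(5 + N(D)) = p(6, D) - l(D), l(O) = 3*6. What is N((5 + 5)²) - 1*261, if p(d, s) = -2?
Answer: -808/3 ≈ -269.33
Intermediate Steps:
l(O) = 18
N(D) = -25/3 (N(D) = -5 + (-2 - 1*18)/6 = -5 + (-2 - 18)/6 = -5 + (⅙)*(-20) = -5 - 10/3 = -25/3)
N((5 + 5)²) - 1*261 = -25/3 - 1*261 = -25/3 - 261 = -808/3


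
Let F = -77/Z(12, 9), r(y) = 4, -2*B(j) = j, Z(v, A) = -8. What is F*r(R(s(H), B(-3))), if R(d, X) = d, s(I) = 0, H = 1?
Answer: 77/2 ≈ 38.500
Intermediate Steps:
B(j) = -j/2
F = 77/8 (F = -77/(-8) = -77*(-⅛) = 77/8 ≈ 9.6250)
F*r(R(s(H), B(-3))) = (77/8)*4 = 77/2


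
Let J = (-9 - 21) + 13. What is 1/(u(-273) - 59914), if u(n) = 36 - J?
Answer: -1/59861 ≈ -1.6705e-5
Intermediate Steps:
J = -17 (J = -30 + 13 = -17)
u(n) = 53 (u(n) = 36 - 1*(-17) = 36 + 17 = 53)
1/(u(-273) - 59914) = 1/(53 - 59914) = 1/(-59861) = -1/59861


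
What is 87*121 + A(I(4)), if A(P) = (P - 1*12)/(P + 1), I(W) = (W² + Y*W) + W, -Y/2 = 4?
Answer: 115821/11 ≈ 10529.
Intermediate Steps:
Y = -8 (Y = -2*4 = -8)
I(W) = W² - 7*W (I(W) = (W² - 8*W) + W = W² - 7*W)
A(P) = (-12 + P)/(1 + P) (A(P) = (P - 12)/(1 + P) = (-12 + P)/(1 + P))
87*121 + A(I(4)) = 87*121 + (-12 + 4*(-7 + 4))/(1 + 4*(-7 + 4)) = 10527 + (-12 + 4*(-3))/(1 + 4*(-3)) = 10527 + (-12 - 12)/(1 - 12) = 10527 - 24/(-11) = 10527 - 1/11*(-24) = 10527 + 24/11 = 115821/11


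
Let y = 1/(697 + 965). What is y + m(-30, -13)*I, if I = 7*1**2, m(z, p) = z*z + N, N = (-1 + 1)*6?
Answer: 10470601/1662 ≈ 6300.0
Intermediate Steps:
N = 0 (N = 0*6 = 0)
m(z, p) = z**2 (m(z, p) = z*z + 0 = z**2 + 0 = z**2)
y = 1/1662 ≈ 0.00060168
I = 7 (I = 7*1 = 7)
y + m(-30, -13)*I = 1/1662 + (-30)**2*7 = 1/1662 + 900*7 = 1/1662 + 6300 = 10470601/1662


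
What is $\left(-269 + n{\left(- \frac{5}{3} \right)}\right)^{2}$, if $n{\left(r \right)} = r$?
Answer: $\frac{659344}{9} \approx 73261.0$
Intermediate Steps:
$\left(-269 + n{\left(- \frac{5}{3} \right)}\right)^{2} = \left(-269 - \frac{5}{3}\right)^{2} = \left(- \frac{812}{3}\right)^{2} = \frac{659344}{9}$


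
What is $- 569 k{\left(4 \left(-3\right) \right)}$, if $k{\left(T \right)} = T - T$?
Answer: $0$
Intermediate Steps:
$k{\left(T \right)} = 0$
$- 569 k{\left(4 \left(-3\right) \right)} = \left(-569\right) 0 = 0$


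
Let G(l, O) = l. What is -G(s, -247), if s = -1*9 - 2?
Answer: 11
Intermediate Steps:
s = -11 (s = -9 - 2 = -11)
-G(s, -247) = -1*(-11) = 11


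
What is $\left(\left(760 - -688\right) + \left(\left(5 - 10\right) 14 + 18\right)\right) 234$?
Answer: $326664$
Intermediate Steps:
$\left(\left(760 - -688\right) + \left(\left(5 - 10\right) 14 + 18\right)\right) 234 = \left(\left(760 + 688\right) + \left(\left(-5\right) 14 + 18\right)\right) 234 = \left(1448 + \left(-70 + 18\right)\right) 234 = \left(1448 - 52\right) 234 = 1396 \cdot 234 = 326664$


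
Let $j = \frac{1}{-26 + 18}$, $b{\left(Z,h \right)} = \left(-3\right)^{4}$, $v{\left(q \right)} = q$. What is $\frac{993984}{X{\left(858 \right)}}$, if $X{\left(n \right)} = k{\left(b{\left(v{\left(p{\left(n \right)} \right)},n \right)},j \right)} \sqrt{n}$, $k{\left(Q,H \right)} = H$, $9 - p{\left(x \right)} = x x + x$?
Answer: $- \frac{1325312 \sqrt{858}}{143} \approx -2.7147 \cdot 10^{5}$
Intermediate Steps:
$p{\left(x \right)} = 9 - x - x^{2}$ ($p{\left(x \right)} = 9 - \left(x x + x\right) = 9 - \left(x^{2} + x\right) = 9 - \left(x + x^{2}\right) = 9 - x - x^{2}$)
$b{\left(Z,h \right)} = 81$
$j = - \frac{1}{8}$ ($j = \frac{1}{-8} = - \frac{1}{8} \approx -0.125$)
$X{\left(n \right)} = - \frac{\sqrt{n}}{8}$
$\frac{993984}{X{\left(858 \right)}} = \frac{993984}{\left(- \frac{1}{8}\right) \sqrt{858}} = 993984 \left(- \frac{4 \sqrt{858}}{429}\right) = - \frac{1325312 \sqrt{858}}{143}$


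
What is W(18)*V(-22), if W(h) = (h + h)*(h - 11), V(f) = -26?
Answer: -6552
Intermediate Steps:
W(h) = 2*h*(-11 + h) (W(h) = (2*h)*(-11 + h) = 2*h*(-11 + h))
W(18)*V(-22) = (2*18*(-11 + 18))*(-26) = (2*18*7)*(-26) = 252*(-26) = -6552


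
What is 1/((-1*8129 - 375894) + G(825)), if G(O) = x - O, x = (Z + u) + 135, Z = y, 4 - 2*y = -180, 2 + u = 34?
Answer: -1/384589 ≈ -2.6002e-6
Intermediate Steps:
u = 32 (u = -2 + 34 = 32)
y = 92 (y = 2 - 1/2*(-180) = 2 + 90 = 92)
Z = 92
x = 259 (x = (92 + 32) + 135 = 124 + 135 = 259)
G(O) = 259 - O
1/((-1*8129 - 375894) + G(825)) = 1/((-1*8129 - 375894) + (259 - 1*825)) = 1/((-8129 - 375894) + (259 - 825)) = 1/(-384023 - 566) = 1/(-384589) = -1/384589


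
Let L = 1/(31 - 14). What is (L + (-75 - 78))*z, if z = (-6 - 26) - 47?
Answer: 205400/17 ≈ 12082.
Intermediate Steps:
L = 1/17 ≈ 0.058824
z = -79 (z = -32 - 47 = -79)
(L + (-75 - 78))*z = (1/17 + (-75 - 78))*(-79) = (1/17 - 153)*(-79) = -2600/17*(-79) = 205400/17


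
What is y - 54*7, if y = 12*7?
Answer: -294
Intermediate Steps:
y = 84
y - 54*7 = 84 - 54*7 = 84 - 6*63 = 84 - 378 = -294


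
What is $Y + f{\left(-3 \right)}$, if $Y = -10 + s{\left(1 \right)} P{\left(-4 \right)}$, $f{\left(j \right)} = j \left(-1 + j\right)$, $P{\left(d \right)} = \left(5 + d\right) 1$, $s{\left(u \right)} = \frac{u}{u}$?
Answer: $3$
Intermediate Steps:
$s{\left(u \right)} = 1$
$P{\left(d \right)} = 5 + d$
$Y = -9$ ($Y = -10 + 1 \left(5 - 4\right) = -10 + 1 \cdot 1 = -10 + 1 = -9$)
$Y + f{\left(-3 \right)} = -9 - 3 \left(-1 - 3\right) = -9 - -12 = -9 + 12 = 3$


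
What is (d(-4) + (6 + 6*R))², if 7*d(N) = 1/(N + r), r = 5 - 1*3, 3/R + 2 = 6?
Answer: 5329/49 ≈ 108.76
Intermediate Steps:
R = ¾ (R = 3/(-2 + 6) = 3/4 = 3*(¼) = ¾ ≈ 0.75000)
r = 2 (r = 5 - 3 = 2)
d(N) = 1/(7*(2 + N)) (d(N) = 1/(7*(N + 2)) = 1/(7*(2 + N)))
(d(-4) + (6 + 6*R))² = (1/(7*(2 - 4)) + (6 + 6*(¾)))² = ((⅐)/(-2) + (6 + 9/2))² = ((⅐)*(-½) + 21/2)² = (-1/14 + 21/2)² = (73/7)² = 5329/49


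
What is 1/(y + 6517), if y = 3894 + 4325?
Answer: 1/14736 ≈ 6.7861e-5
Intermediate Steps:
y = 8219
1/(y + 6517) = 1/(8219 + 6517) = 1/14736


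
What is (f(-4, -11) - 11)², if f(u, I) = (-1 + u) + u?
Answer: 400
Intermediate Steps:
f(u, I) = -1 + 2*u
(f(-4, -11) - 11)² = ((-1 + 2*(-4)) - 11)² = ((-1 - 8) - 11)² = (-9 - 11)² = (-20)² = 400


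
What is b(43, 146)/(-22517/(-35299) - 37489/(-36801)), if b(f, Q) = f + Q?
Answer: 22319843301/195633848 ≈ 114.09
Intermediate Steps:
b(f, Q) = Q + f
b(43, 146)/(-22517/(-35299) - 37489/(-36801)) = (146 + 43)/(-22517/(-35299) - 37489/(-36801)) = 189/(-22517*(-1/35299) - 37489*(-1/36801)) = 189/(2047/3209 + 37489/36801) = 189/(195633848/118094409) = 189*(118094409/195633848) = 22319843301/195633848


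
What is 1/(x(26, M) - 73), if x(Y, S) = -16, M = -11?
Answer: -1/89 ≈ -0.011236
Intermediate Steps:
1/(x(26, M) - 73) = 1/(-16 - 73) = 1/(-89) = -1/89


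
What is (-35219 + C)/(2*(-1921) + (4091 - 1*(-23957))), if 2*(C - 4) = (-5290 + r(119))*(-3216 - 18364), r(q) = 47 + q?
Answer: 55252745/24206 ≈ 2282.6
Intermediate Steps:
C = 55287964 (C = 4 + ((-5290 + (47 + 119))*(-3216 - 18364))/2 = 4 + ((-5290 + 166)*(-21580))/2 = 4 + (-5124*(-21580))/2 = 4 + (½)*110575920 = 4 + 55287960 = 55287964)
(-35219 + C)/(2*(-1921) + (4091 - 1*(-23957))) = (-35219 + 55287964)/(2*(-1921) + (4091 - 1*(-23957))) = 55252745/(-3842 + (4091 + 23957)) = 55252745/(-3842 + 28048) = 55252745/24206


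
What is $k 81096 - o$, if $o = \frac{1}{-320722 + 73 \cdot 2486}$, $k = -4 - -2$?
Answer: $- \frac{22584262847}{139244} \approx -1.6219 \cdot 10^{5}$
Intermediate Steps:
$k = -2$ ($k = -4 + 2 = -2$)
$o = - \frac{1}{139244}$ ($o = \frac{1}{-320722 + 181478} = \frac{1}{-139244} = - \frac{1}{139244} \approx -7.1816 \cdot 10^{-6}$)
$k 81096 - o = \left(-2\right) 81096 - - \frac{1}{139244} = -162192 + \frac{1}{139244} = - \frac{22584262847}{139244}$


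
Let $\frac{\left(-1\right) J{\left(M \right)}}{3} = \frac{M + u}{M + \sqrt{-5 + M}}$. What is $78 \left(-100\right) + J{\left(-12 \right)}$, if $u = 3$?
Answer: $- \frac{1256124}{161} - \frac{27 i \sqrt{17}}{161} \approx -7802.0 - 0.69145 i$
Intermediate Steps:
$J{\left(M \right)} = - \frac{3 \left(3 + M\right)}{M + \sqrt{-5 + M}}$ ($J{\left(M \right)} = - 3 \frac{M + 3}{M + \sqrt{-5 + M}} = - 3 \frac{3 + M}{M + \sqrt{-5 + M}} = - \frac{3 \left(3 + M\right)}{M + \sqrt{-5 + M}}$)
$78 \left(-100\right) + J{\left(-12 \right)} = 78 \left(-100\right) + \frac{3 \left(-3 - -12\right)}{-12 + \sqrt{-5 - 12}} = -7800 + \frac{3 \left(-3 + 12\right)}{-12 + \sqrt{-17}} = -7800 + 3 \frac{1}{-12 + i \sqrt{17}} \cdot 9 = -7800 + \frac{27}{-12 + i \sqrt{17}}$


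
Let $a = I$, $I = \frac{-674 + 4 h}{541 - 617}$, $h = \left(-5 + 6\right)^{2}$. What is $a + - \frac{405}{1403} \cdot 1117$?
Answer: $- \frac{16720625}{53314} \approx -313.63$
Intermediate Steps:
$h = 1$ ($h = 1^{2} = 1$)
$I = \frac{335}{38}$ ($I = \frac{-674 + 4 \cdot 1}{541 - 617} = \frac{-674 + 4}{-76} = \left(-670\right) \left(- \frac{1}{76}\right) = \frac{335}{38} \approx 8.8158$)
$a = \frac{335}{38} \approx 8.8158$
$a + - \frac{405}{1403} \cdot 1117 = \frac{335}{38} + - \frac{405}{1403} \cdot 1117 = \frac{335}{38} + \left(-405\right) \frac{1}{1403} \cdot 1117 = \frac{335}{38} - \frac{452385}{1403} = - \frac{16720625}{53314}$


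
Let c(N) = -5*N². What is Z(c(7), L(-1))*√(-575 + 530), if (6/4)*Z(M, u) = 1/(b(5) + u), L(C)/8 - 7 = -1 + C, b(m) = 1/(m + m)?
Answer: 20*I*√5/401 ≈ 0.11152*I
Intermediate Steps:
b(m) = 1/(2*m)
L(C) = 48 + 8*C (L(C) = 56 + 8*(-1 + C) = 56 + (-8 + 8*C) = 48 + 8*C)
Z(M, u) = 2/(3*(⅒ + u)) (Z(M, u) = 2/(3*((½)/5 + u)) = 2/(3*((½)*(⅕) + u)) = 2/(3*(⅒ + u)))
Z(c(7), L(-1))*√(-575 + 530) = (20/(3*(1 + 10*(48 + 8*(-1)))))*√(-575 + 530) = (20/(3*(1 + 10*(48 - 8))))*√(-45) = (20/(3*(1 + 10*40)))*(3*I*√5) = (20/(3*(1 + 400)))*(3*I*√5) = ((20/3)/401)*(3*I*√5) = ((20/3)*(1/401))*(3*I*√5) = 20*(3*I*√5)/1203 = 20*I*√5/401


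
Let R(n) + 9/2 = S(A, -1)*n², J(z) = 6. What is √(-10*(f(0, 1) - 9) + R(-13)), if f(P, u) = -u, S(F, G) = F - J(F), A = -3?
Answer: I*√5702/2 ≈ 37.756*I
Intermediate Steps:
S(F, G) = -6 + F (S(F, G) = F - 1*6 = F - 6 = -6 + F)
R(n) = -9/2 - 9*n² (R(n) = -9/2 + (-6 - 3)*n² = -9/2 - 9*n²)
√(-10*(f(0, 1) - 9) + R(-13)) = √(-10*(-1*1 - 9) + (-9/2 - 9*(-13)²)) = √(-10*(-1 - 9) + (-9/2 - 9*169)) = √(-10*(-10) + (-9/2 - 1521)) = √(100 - 3051/2) = √(-2851/2) = I*√5702/2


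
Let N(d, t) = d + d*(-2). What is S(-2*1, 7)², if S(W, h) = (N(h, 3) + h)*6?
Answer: 0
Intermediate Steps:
N(d, t) = -d (N(d, t) = d - 2*d = -d)
S(W, h) = 0 (S(W, h) = (-h + h)*6 = 0*6 = 0)
S(-2*1, 7)² = 0² = 0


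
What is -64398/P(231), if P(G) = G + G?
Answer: -10733/77 ≈ -139.39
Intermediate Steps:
P(G) = 2*G
-64398/P(231) = -64398/(2*231) = -64398/462 = -64398*1/462 = -10733/77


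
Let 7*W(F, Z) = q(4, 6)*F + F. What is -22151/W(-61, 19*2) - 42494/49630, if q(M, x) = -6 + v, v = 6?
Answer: 3846443388/1513715 ≈ 2541.1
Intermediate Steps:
q(M, x) = 0 (q(M, x) = -6 + 6 = 0)
W(F, Z) = F/7 (W(F, Z) = (0*F + F)/7 = (0 + F)/7 = F/7)
-22151/W(-61, 19*2) - 42494/49630 = -22151/((⅐)*(-61)) - 42494/49630 = -22151/(-61/7) - 42494*1/49630 = -22151*(-7/61) - 21247/24815 = 155057/61 - 21247/24815 = 3846443388/1513715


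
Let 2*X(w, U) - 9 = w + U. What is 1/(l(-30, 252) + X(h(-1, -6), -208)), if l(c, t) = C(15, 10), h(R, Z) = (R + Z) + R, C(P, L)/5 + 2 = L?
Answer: -2/127 ≈ -0.015748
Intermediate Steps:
C(P, L) = -10 + 5*L
h(R, Z) = Z + 2*R
X(w, U) = 9/2 + U/2 + w/2 (X(w, U) = 9/2 + (w + U)/2 = 9/2 + (U + w)/2 = 9/2 + (U/2 + w/2) = 9/2 + U/2 + w/2)
l(c, t) = 40 (l(c, t) = -10 + 5*10 = -10 + 50 = 40)
1/(l(-30, 252) + X(h(-1, -6), -208)) = 1/(40 + (9/2 + (1/2)*(-208) + (-6 + 2*(-1))/2)) = 1/(40 + (9/2 - 104 + (-6 - 2)/2)) = 1/(40 + (9/2 - 104 + (1/2)*(-8))) = 1/(40 + (9/2 - 104 - 4)) = 1/(40 - 207/2) = 1/(-127/2) = -2/127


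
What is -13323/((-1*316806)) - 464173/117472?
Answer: -24247951997/6202639072 ≈ -3.9093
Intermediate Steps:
-13323/((-1*316806)) - 464173/117472 = -13323/(-316806) - 464173*1/117472 = -13323*(-1/316806) - 464173/117472 = 4441/105602 - 464173/117472 = -24247951997/6202639072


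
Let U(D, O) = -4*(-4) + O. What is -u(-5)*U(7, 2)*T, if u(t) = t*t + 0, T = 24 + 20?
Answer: -19800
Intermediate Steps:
T = 44
U(D, O) = 16 + O
u(t) = t² (u(t) = t² + 0 = t²)
-u(-5)*U(7, 2)*T = -(-5)²*(16 + 2)*44 = -25*18*44 = -450*44 = -1*19800 = -19800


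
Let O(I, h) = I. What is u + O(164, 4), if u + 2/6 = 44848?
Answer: 135035/3 ≈ 45012.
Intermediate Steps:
u = 134543/3 (u = -1/3 + 44848 = 134543/3 ≈ 44848.)
u + O(164, 4) = 134543/3 + 164 = 135035/3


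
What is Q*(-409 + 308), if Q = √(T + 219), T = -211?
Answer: -202*√2 ≈ -285.67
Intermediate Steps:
Q = 2*√2 (Q = √(-211 + 219) = √8 = 2*√2 ≈ 2.8284)
Q*(-409 + 308) = (2*√2)*(-409 + 308) = (2*√2)*(-101) = -202*√2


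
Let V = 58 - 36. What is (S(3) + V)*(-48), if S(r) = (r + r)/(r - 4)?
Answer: -768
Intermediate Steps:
S(r) = 2*r/(-4 + r) (S(r) = (2*r)/(-4 + r) = 2*r/(-4 + r))
V = 22
(S(3) + V)*(-48) = (2*3/(-4 + 3) + 22)*(-48) = (2*3/(-1) + 22)*(-48) = (2*3*(-1) + 22)*(-48) = (-6 + 22)*(-48) = 16*(-48) = -768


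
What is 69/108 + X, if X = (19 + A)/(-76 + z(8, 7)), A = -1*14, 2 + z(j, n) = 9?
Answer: 469/828 ≈ 0.56643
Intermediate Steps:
z(j, n) = 7 (z(j, n) = -2 + 9 = 7)
A = -14
X = -5/69 (X = (19 - 14)/(-76 + 7) = 5/(-69) = 5*(-1/69) = -5/69 ≈ -0.072464)
69/108 + X = 69/108 - 5/69 = (1/108)*69 - 5/69 = 23/36 - 5/69 = 469/828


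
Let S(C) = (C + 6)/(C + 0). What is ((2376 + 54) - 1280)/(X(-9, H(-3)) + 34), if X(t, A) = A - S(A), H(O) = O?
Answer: 575/16 ≈ 35.938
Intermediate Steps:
S(C) = (6 + C)/C
X(t, A) = A - (6 + A)/A
((2376 + 54) - 1280)/(X(-9, H(-3)) + 34) = ((2376 + 54) - 1280)/((-1 - 3 - 6/(-3)) + 34) = (2430 - 1280)/((-1 - 3 - 6*(-1/3)) + 34) = 1150/((-1 - 3 + 2) + 34) = 1150/(-2 + 34) = 1150/32 = 1150*(1/32) = 575/16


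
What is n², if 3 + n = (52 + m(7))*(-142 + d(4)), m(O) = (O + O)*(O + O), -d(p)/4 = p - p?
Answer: 1240377961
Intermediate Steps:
d(p) = 0 (d(p) = -4*(p - p) = -4*0 = 0)
m(O) = 4*O² (m(O) = (2*O)*(2*O) = 4*O²)
n = -35219 (n = -3 + (52 + 4*7²)*(-142 + 0) = -3 + (52 + 4*49)*(-142) = -3 + (52 + 196)*(-142) = -3 + 248*(-142) = -3 - 35216 = -35219)
n² = (-35219)² = 1240377961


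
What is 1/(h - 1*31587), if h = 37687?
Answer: 1/6100 ≈ 0.00016393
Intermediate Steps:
1/(h - 1*31587) = 1/(37687 - 1*31587) = 1/(37687 - 31587) = 1/6100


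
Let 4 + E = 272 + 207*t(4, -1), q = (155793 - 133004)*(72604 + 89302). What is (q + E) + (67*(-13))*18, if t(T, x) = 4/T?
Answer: 3689660631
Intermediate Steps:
q = 3689675834 (q = 22789*161906 = 3689675834)
E = 475 (E = -4 + (272 + 207*(4/4)) = -4 + (272 + 207*(4*(¼))) = -4 + (272 + 207*1) = -4 + (272 + 207) = -4 + 479 = 475)
(q + E) + (67*(-13))*18 = (3689675834 + 475) + (67*(-13))*18 = 3689676309 - 871*18 = 3689676309 - 15678 = 3689660631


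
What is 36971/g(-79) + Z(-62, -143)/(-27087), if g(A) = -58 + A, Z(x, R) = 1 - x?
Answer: -333814036/1236973 ≈ -269.86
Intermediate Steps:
36971/g(-79) + Z(-62, -143)/(-27087) = 36971/(-58 - 79) + (1 - 1*(-62))/(-27087) = 36971/(-137) + (1 + 62)*(-1/27087) = 36971*(-1/137) + 63*(-1/27087) = -36971/137 - 21/9029 = -333814036/1236973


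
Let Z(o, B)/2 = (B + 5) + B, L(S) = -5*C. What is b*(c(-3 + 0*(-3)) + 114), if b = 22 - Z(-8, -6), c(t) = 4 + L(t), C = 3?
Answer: 3708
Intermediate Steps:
L(S) = -15 (L(S) = -5*3 = -15)
Z(o, B) = 10 + 4*B (Z(o, B) = 2*((B + 5) + B) = 2*((5 + B) + B) = 2*(5 + 2*B) = 10 + 4*B)
c(t) = -11 (c(t) = 4 - 15 = -11)
b = 36 (b = 22 - (10 + 4*(-6)) = 22 - (10 - 24) = 22 - 1*(-14) = 22 + 14 = 36)
b*(c(-3 + 0*(-3)) + 114) = 36*(-11 + 114) = 36*103 = 3708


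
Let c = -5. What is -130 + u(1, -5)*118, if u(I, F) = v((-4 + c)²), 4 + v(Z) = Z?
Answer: 8956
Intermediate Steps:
v(Z) = -4 + Z
u(I, F) = 77 (u(I, F) = -4 + (-4 - 5)² = -4 + (-9)² = -4 + 81 = 77)
-130 + u(1, -5)*118 = -130 + 77*118 = -130 + 9086 = 8956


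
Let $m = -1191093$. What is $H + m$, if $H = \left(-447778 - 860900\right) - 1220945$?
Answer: $-3720716$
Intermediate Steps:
$H = -2529623$ ($H = -1308678 - 1220945 = -2529623$)
$H + m = -2529623 - 1191093 = -3720716$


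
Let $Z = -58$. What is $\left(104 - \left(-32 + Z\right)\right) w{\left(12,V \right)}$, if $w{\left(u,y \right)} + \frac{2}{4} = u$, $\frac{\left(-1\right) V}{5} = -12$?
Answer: $2231$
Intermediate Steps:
$V = 60$ ($V = \left(-5\right) \left(-12\right) = 60$)
$w{\left(u,y \right)} = - \frac{1}{2} + u$
$\left(104 - \left(-32 + Z\right)\right) w{\left(12,V \right)} = \left(104 + \left(\left(10 + 22\right) - -58\right)\right) \left(- \frac{1}{2} + 12\right) = \left(104 + \left(32 + 58\right)\right) \frac{23}{2} = \left(104 + 90\right) \frac{23}{2} = 194 \cdot \frac{23}{2} = 2231$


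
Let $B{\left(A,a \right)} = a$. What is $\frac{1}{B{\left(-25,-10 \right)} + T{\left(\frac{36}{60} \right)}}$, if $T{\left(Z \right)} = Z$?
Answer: $- \frac{5}{47} \approx -0.10638$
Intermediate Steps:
$\frac{1}{B{\left(-25,-10 \right)} + T{\left(\frac{36}{60} \right)}} = \frac{1}{-10 + \frac{36}{60}} = \frac{1}{-10 + 36 \cdot \frac{1}{60}} = \frac{1}{-10 + \frac{3}{5}} = \frac{1}{- \frac{47}{5}} = - \frac{5}{47}$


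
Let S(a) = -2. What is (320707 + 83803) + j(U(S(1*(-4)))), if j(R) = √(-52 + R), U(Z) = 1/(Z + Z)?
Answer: 404510 + I*√209/2 ≈ 4.0451e+5 + 7.2284*I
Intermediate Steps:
U(Z) = 1/(2*Z)
(320707 + 83803) + j(U(S(1*(-4)))) = (320707 + 83803) + √(-52 + (½)/(-2)) = 404510 + √(-52 + (½)*(-½)) = 404510 + √(-52 - ¼) = 404510 + √(-209/4) = 404510 + I*√209/2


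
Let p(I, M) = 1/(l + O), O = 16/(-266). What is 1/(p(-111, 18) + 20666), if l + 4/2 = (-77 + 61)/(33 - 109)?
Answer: 246/5083703 ≈ 4.8390e-5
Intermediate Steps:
O = -8/133 (O = 16*(-1/266) = -8/133 ≈ -0.060150)
l = -34/19 (l = -2 + (-77 + 61)/(33 - 109) = -2 - 16/(-76) = -2 - 16*(-1/76) = -2 + 4/19 = -34/19 ≈ -1.7895)
p(I, M) = -133/246 (p(I, M) = 1/(-34/19 - 8/133) = 1/(-246/133) = -133/246)
1/(p(-111, 18) + 20666) = 1/(-133/246 + 20666) = 1/(5083703/246) = 246/5083703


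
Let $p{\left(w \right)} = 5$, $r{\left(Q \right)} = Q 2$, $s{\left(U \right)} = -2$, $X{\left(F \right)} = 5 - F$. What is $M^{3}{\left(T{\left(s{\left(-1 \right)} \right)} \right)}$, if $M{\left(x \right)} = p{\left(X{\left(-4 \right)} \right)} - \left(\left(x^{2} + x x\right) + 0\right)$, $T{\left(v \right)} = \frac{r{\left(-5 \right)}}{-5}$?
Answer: $-27$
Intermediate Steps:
$r{\left(Q \right)} = 2 Q$
$T{\left(v \right)} = 2$ ($T{\left(v \right)} = \frac{2 \left(-5\right)}{-5} = \left(-10\right) \left(- \frac{1}{5}\right) = 2$)
$M{\left(x \right)} = 5 - 2 x^{2}$ ($M{\left(x \right)} = 5 - \left(\left(x^{2} + x x\right) + 0\right) = 5 - \left(\left(x^{2} + x^{2}\right) + 0\right) = 5 - \left(2 x^{2} + 0\right) = 5 - 2 x^{2}$)
$M^{3}{\left(T{\left(s{\left(-1 \right)} \right)} \right)} = \left(5 - 2 \cdot 2^{2}\right)^{3} = \left(5 - 8\right)^{3} = \left(-3\right)^{3} = -27$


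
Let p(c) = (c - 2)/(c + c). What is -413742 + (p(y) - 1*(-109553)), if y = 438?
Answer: -66617282/219 ≈ -3.0419e+5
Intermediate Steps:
p(c) = (-2 + c)/(2*c) (p(c) = (-2 + c)/((2*c)) = (-2 + c)*(1/(2*c)) = (-2 + c)/(2*c))
-413742 + (p(y) - 1*(-109553)) = -413742 + ((1/2)*(-2 + 438)/438 - 1*(-109553)) = -413742 + ((1/2)*(1/438)*436 + 109553) = -413742 + (109/219 + 109553) = -413742 + 23992216/219 = -66617282/219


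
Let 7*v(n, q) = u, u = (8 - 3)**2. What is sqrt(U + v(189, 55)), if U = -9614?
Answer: I*sqrt(470911)/7 ≈ 98.033*I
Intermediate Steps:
u = 25 (u = 5**2 = 25)
v(n, q) = 25/7 (v(n, q) = (1/7)*25 = 25/7)
sqrt(U + v(189, 55)) = sqrt(-9614 + 25/7) = sqrt(-67273/7) = I*sqrt(470911)/7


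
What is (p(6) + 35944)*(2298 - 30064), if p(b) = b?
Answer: -998187700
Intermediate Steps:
(p(6) + 35944)*(2298 - 30064) = (6 + 35944)*(2298 - 30064) = 35950*(-27766) = -998187700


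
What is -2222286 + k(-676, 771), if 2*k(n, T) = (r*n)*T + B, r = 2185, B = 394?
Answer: -571628719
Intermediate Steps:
k(n, T) = 197 + 2185*T*n/2 (k(n, T) = ((2185*n)*T + 394)/2 = (2185*T*n + 394)/2 = (394 + 2185*T*n)/2 = 197 + 2185*T*n/2)
-2222286 + k(-676, 771) = -2222286 + (197 + (2185/2)*771*(-676)) = -2222286 + (197 - 569406630) = -2222286 - 569406433 = -571628719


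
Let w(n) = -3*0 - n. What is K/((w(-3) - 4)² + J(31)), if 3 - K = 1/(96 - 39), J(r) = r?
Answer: 85/912 ≈ 0.093202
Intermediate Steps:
w(n) = -n (w(n) = 0 - n = -n)
K = 170/57 (K = 3 - 1/(96 - 39) = 3 - 1/57 = 170/57 ≈ 2.9825)
K/((w(-3) - 4)² + J(31)) = 170/(57*((-1*(-3) - 4)² + 31)) = 170/(57*((3 - 4)² + 31)) = 170/(57*((-1)² + 31)) = 170/(57*(1 + 31)) = (170/57)/32 = (170/57)*(1/32) = 85/912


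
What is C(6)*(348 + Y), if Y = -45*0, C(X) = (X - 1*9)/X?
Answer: -174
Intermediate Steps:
C(X) = (-9 + X)/X (C(X) = (X - 9)/X = (-9 + X)/X)
Y = 0
C(6)*(348 + Y) = ((-9 + 6)/6)*(348 + 0) = ((⅙)*(-3))*348 = -½*348 = -174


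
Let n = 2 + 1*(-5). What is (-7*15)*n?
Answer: 315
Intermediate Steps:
n = -3 (n = 2 - 5 = -3)
(-7*15)*n = -7*15*(-3) = -105*(-3) = 315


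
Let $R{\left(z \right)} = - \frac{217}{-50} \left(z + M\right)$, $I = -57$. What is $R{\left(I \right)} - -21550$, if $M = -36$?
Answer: $\frac{1057319}{50} \approx 21146.0$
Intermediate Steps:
$R{\left(z \right)} = - \frac{3906}{25} + \frac{217 z}{50}$ ($R{\left(z \right)} = - \frac{217}{-50} \left(z - 36\right) = \left(-217\right) \left(- \frac{1}{50}\right) \left(-36 + z\right) = \frac{217 \left(-36 + z\right)}{50} = - \frac{3906}{25} + \frac{217 z}{50}$)
$R{\left(I \right)} - -21550 = \left(- \frac{3906}{25} + \frac{217}{50} \left(-57\right)\right) - -21550 = \left(- \frac{3906}{25} - \frac{12369}{50}\right) + 21550 = - \frac{20181}{50} + 21550 = \frac{1057319}{50}$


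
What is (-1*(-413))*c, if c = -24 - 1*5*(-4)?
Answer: -1652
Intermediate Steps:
c = -4 (c = -24 - 5*(-4) = -24 + 20 = -4)
(-1*(-413))*c = -1*(-413)*(-4) = 413*(-4) = -1652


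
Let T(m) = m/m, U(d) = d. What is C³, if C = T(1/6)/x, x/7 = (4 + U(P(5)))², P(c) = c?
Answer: 1/182284263 ≈ 5.4859e-9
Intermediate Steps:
T(m) = 1
x = 567 (x = 7*(4 + 5)² = 7*9² = 7*81 = 567)
C = 1/567 ≈ 0.0017637
C³ = (1/567)³ = 1/182284263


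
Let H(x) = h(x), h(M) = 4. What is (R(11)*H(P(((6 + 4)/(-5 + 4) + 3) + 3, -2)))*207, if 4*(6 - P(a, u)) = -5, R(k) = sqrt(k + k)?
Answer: 828*sqrt(22) ≈ 3883.7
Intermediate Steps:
R(k) = sqrt(2)*sqrt(k) (R(k) = sqrt(2*k) = sqrt(2)*sqrt(k))
P(a, u) = 29/4 (P(a, u) = 6 - 1/4*(-5) = 6 + 5/4 = 29/4)
H(x) = 4
(R(11)*H(P(((6 + 4)/(-5 + 4) + 3) + 3, -2)))*207 = ((sqrt(2)*sqrt(11))*4)*207 = (sqrt(22)*4)*207 = (4*sqrt(22))*207 = 828*sqrt(22)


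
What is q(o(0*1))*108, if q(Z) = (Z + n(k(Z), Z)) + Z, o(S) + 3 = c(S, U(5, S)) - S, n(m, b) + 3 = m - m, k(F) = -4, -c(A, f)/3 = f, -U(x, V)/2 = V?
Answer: -972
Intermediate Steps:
U(x, V) = -2*V
c(A, f) = -3*f
n(m, b) = -3 (n(m, b) = -3 + (m - m) = -3 + 0 = -3)
o(S) = -3 + 5*S (o(S) = -3 + (-(-6)*S - S) = -3 + (6*S - S) = -3 + 5*S)
q(Z) = -3 + 2*Z (q(Z) = (Z - 3) + Z = (-3 + Z) + Z = -3 + 2*Z)
q(o(0*1))*108 = (-3 + 2*(-3 + 5*(0*1)))*108 = (-3 + 2*(-3 + 5*0))*108 = (-3 + 2*(-3 + 0))*108 = (-3 + 2*(-3))*108 = (-3 - 6)*108 = -9*108 = -972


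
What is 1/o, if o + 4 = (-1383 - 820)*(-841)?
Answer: 1/1852719 ≈ 5.3975e-7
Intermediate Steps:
o = 1852719 (o = -4 + (-1383 - 820)*(-841) = -4 - 2203*(-841) = -4 + 1852723 = 1852719)
1/o = 1/1852719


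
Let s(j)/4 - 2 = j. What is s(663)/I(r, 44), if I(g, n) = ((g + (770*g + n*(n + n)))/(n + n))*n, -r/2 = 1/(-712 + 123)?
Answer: 313348/228215 ≈ 1.3730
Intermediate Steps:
r = 2/589 (r = -2/(-712 + 123) = -2/(-589) = -2*(-1/589) = 2/589 ≈ 0.0033956)
s(j) = 8 + 4*j
I(g, n) = n² + 771*g/2 (I(g, n) = ((g + (770*g + n*(2*n)))/((2*n)))*n = ((g + (770*g + 2*n²))*(1/(2*n)))*n = ((g + (2*n² + 770*g))*(1/(2*n)))*n = ((2*n² + 771*g)*(1/(2*n)))*n = ((2*n² + 771*g)/(2*n))*n = n² + 771*g/2)
s(663)/I(r, 44) = (8 + 4*663)/(44² + (771/2)*(2/589)) = (8 + 2652)/(1936 + 771/589) = 2660/(1141075/589) = 2660*(589/1141075) = 313348/228215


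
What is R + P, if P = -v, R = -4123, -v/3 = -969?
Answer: -7030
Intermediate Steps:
v = 2907 (v = -3*(-969) = 2907)
P = -2907 (P = -1*2907 = -2907)
R + P = -4123 - 2907 = -7030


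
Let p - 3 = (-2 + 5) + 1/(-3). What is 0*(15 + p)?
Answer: 0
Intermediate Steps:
p = 17/3 (p = 3 + ((-2 + 5) + 1/(-3)) = 3 + (3 - ⅓) = 3 + 8/3 = 17/3 ≈ 5.6667)
0*(15 + p) = 0*(15 + 17/3) = 0*(62/3) = 0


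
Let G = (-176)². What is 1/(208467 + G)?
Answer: 1/239443 ≈ 4.1764e-6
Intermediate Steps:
G = 30976
1/(208467 + G) = 1/(208467 + 30976) = 1/239443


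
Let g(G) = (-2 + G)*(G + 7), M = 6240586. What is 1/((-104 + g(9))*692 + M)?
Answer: 1/6246122 ≈ 1.6010e-7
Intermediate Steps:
g(G) = (-2 + G)*(7 + G)
1/((-104 + g(9))*692 + M) = 1/((-104 + (-14 + 9**2 + 5*9))*692 + 6240586) = 1/((-104 + (-14 + 81 + 45))*692 + 6240586) = 1/((-104 + 112)*692 + 6240586) = 1/(8*692 + 6240586) = 1/(5536 + 6240586) = 1/6246122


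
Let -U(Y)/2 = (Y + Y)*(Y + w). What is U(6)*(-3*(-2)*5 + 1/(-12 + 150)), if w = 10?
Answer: -265024/23 ≈ -11523.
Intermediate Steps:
U(Y) = -4*Y*(10 + Y) (U(Y) = -2*(Y + Y)*(Y + 10) = -2*2*Y*(10 + Y) = -4*Y*(10 + Y))
U(6)*(-3*(-2)*5 + 1/(-12 + 150)) = (-4*6*(10 + 6))*(-3*(-2)*5 + 1/(-12 + 150)) = (-4*6*16)*(6*5 + 1/138) = -384*(30 + 1/138) = -384*4141/138 = -265024/23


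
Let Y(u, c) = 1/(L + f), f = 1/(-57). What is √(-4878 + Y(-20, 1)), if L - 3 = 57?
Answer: 5*I*√2280859347/3419 ≈ 69.843*I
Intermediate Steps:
f = -1/57 ≈ -0.017544
L = 60 (L = 3 + 57 = 60)
Y(u, c) = 57/3419 (Y(u, c) = 1/(60 - 1/57) = 1/(3419/57) = 57/3419)
√(-4878 + Y(-20, 1)) = √(-4878 + 57/3419) = √(-16677825/3419) = 5*I*√2280859347/3419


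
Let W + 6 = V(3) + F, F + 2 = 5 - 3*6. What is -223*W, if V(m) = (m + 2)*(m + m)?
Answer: -2007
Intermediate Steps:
V(m) = 2*m*(2 + m) (V(m) = (2 + m)*(2*m) = 2*m*(2 + m))
F = -15 (F = -2 + (5 - 3*6) = -2 + (5 - 18) = -2 - 13 = -15)
W = 9 (W = -6 + (2*3*(2 + 3) - 15) = -6 + (2*3*5 - 15) = -6 + (30 - 15) = -6 + 15 = 9)
-223*W = -223*9 = -2007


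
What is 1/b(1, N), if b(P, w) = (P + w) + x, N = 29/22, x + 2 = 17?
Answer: 22/381 ≈ 0.057743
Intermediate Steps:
x = 15 (x = -2 + 17 = 15)
N = 29/22 (N = 29*(1/22) = 29/22 ≈ 1.3182)
b(P, w) = 15 + P + w (b(P, w) = (P + w) + 15 = 15 + P + w)
1/b(1, N) = 1/(15 + 1 + 29/22) = 1/(381/22) = 22/381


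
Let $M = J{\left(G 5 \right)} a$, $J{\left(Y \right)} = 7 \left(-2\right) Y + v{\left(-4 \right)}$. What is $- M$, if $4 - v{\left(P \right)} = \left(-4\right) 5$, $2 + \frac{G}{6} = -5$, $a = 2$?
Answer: $-5928$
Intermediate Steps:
$G = -42$ ($G = -12 + 6 \left(-5\right) = -12 - 30 = -42$)
$v{\left(P \right)} = 24$ ($v{\left(P \right)} = 4 - \left(-4\right) 5 = 4 - -20 = 4 + 20 = 24$)
$J{\left(Y \right)} = 24 - 14 Y$ ($J{\left(Y \right)} = 7 \left(-2\right) Y + 24 = - 14 Y + 24 = 24 - 14 Y$)
$M = 5928$ ($M = \left(24 - 14 \left(\left(-42\right) 5\right)\right) 2 = \left(24 - -2940\right) 2 = \left(24 + 2940\right) 2 = 2964 \cdot 2 = 5928$)
$- M = \left(-1\right) 5928 = -5928$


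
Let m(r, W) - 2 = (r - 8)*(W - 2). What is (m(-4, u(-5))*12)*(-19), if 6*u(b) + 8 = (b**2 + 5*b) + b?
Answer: -11856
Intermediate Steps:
u(b) = -4/3 + b + b**2/6 (u(b) = -4/3 + ((b**2 + 5*b) + b)/6 = -4/3 + (b**2 + 6*b)/6 = -4/3 + (b + b**2/6) = -4/3 + b + b**2/6)
m(r, W) = 2 + (-8 + r)*(-2 + W) (m(r, W) = 2 + (r - 8)*(W - 2) = 2 + (-8 + r)*(-2 + W))
(m(-4, u(-5))*12)*(-19) = ((18 - 8*(-4/3 - 5 + (1/6)*(-5)**2) - 2*(-4) + (-4/3 - 5 + (1/6)*(-5)**2)*(-4))*12)*(-19) = ((18 - 8*(-4/3 - 5 + (1/6)*25) + 8 + (-4/3 - 5 + (1/6)*25)*(-4))*12)*(-19) = ((18 - 8*(-4/3 - 5 + 25/6) + 8 + (-4/3 - 5 + 25/6)*(-4))*12)*(-19) = ((18 - 8*(-13/6) + 8 - 13/6*(-4))*12)*(-19) = ((18 + 52/3 + 8 + 26/3)*12)*(-19) = (52*12)*(-19) = 624*(-19) = -11856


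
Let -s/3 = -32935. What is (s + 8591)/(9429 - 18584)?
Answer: -107396/9155 ≈ -11.731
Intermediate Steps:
s = 98805 (s = -3*(-32935) = 98805)
(s + 8591)/(9429 - 18584) = (98805 + 8591)/(9429 - 18584) = 107396/(-9155) = 107396*(-1/9155) = -107396/9155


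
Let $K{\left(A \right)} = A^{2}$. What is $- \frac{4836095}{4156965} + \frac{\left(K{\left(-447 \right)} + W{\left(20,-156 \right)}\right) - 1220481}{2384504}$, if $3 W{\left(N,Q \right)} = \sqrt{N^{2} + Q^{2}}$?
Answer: $- \frac{394364641309}{247807491759} + \frac{\sqrt{1546}}{1788378} \approx -1.5914$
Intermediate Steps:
$W{\left(N,Q \right)} = \frac{\sqrt{N^{2} + Q^{2}}}{3}$
$- \frac{4836095}{4156965} + \frac{\left(K{\left(-447 \right)} + W{\left(20,-156 \right)}\right) - 1220481}{2384504} = - \frac{4836095}{4156965} + \frac{\left(\left(-447\right)^{2} + \frac{\sqrt{20^{2} + \left(-156\right)^{2}}}{3}\right) - 1220481}{2384504} = \left(-4836095\right) \frac{1}{4156965} + \left(\left(199809 + \frac{\sqrt{400 + 24336}}{3}\right) - 1220481\right) \frac{1}{2384504} = - \frac{967219}{831393} + \left(\left(199809 + \frac{\sqrt{24736}}{3}\right) - 1220481\right) \frac{1}{2384504} = - \frac{967219}{831393} + \left(\left(199809 + \frac{4 \sqrt{1546}}{3}\right) - 1220481\right) \frac{1}{2384504} = - \frac{967219}{831393} + \left(-1020672 + \frac{4 \sqrt{1546}}{3}\right) \frac{1}{2384504} = - \frac{967219}{831393} - \left(\frac{127584}{298063} - \frac{\sqrt{1546}}{1788378}\right) = - \frac{394364641309}{247807491759} + \frac{\sqrt{1546}}{1788378}$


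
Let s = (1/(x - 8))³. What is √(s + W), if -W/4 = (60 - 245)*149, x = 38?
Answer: √89310600030/900 ≈ 332.05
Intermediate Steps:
W = 110260 (W = -4*(60 - 245)*149 = -(-740)*149 = -4*(-27565) = 110260)
s = 1/27000 (s = (1/(38 - 8))³ = (1/30)³ = 1/27000 ≈ 3.7037e-5)
√(s + W) = √(1/27000 + 110260) = √(2977020001/27000) = √89310600030/900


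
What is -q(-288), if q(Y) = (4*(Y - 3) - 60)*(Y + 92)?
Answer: -239904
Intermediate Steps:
q(Y) = (-72 + 4*Y)*(92 + Y) (q(Y) = (4*(-3 + Y) - 60)*(92 + Y) = ((-12 + 4*Y) - 60)*(92 + Y) = (-72 + 4*Y)*(92 + Y))
-q(-288) = -(-6624 + 4*(-288)² + 296*(-288)) = -(-6624 + 4*82944 - 85248) = -(-6624 + 331776 - 85248) = -1*239904 = -239904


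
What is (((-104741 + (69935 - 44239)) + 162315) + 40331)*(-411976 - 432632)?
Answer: -104394393408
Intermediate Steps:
(((-104741 + (69935 - 44239)) + 162315) + 40331)*(-411976 - 432632) = (((-104741 + 25696) + 162315) + 40331)*(-844608) = ((-79045 + 162315) + 40331)*(-844608) = (83270 + 40331)*(-844608) = 123601*(-844608) = -104394393408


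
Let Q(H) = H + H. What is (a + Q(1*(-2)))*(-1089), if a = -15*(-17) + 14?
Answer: -288585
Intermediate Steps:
Q(H) = 2*H
a = 269 (a = 255 + 14 = 269)
(a + Q(1*(-2)))*(-1089) = (269 + 2*(1*(-2)))*(-1089) = (269 + 2*(-2))*(-1089) = (269 - 4)*(-1089) = 265*(-1089) = -288585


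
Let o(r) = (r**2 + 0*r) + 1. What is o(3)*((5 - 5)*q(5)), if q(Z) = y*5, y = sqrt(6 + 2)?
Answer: 0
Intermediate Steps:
o(r) = 1 + r**2 (o(r) = (r**2 + 0) + 1 = r**2 + 1 = 1 + r**2)
y = 2*sqrt(2) (y = sqrt(8) = 2*sqrt(2) ≈ 2.8284)
q(Z) = 10*sqrt(2) (q(Z) = (2*sqrt(2))*5 = 10*sqrt(2))
o(3)*((5 - 5)*q(5)) = (1 + 3**2)*((5 - 5)*(10*sqrt(2))) = (1 + 9)*(0*(10*sqrt(2))) = 10*0 = 0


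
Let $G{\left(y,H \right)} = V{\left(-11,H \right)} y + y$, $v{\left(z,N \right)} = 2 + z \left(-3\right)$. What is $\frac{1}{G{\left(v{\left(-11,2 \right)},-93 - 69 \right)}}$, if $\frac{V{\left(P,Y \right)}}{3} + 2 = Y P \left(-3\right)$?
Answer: $- \frac{1}{561505} \approx -1.7809 \cdot 10^{-6}$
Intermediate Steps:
$v{\left(z,N \right)} = 2 - 3 z$
$V{\left(P,Y \right)} = -6 - 9 P Y$ ($V{\left(P,Y \right)} = -6 + 3 Y P \left(-3\right) = -6 + 3 P Y \left(-3\right) = -6 + 3 \left(- 3 P Y\right) = -6 - 9 P Y$)
$G{\left(y,H \right)} = y + y \left(-6 + 99 H\right)$ ($G{\left(y,H \right)} = \left(-6 - - 99 H\right) y + y = \left(-6 + 99 H\right) y + y = y \left(-6 + 99 H\right) + y = y + y \left(-6 + 99 H\right)$)
$\frac{1}{G{\left(v{\left(-11,2 \right)},-93 - 69 \right)}} = \frac{1}{\left(2 - -33\right) \left(-5 + 99 \left(-93 - 69\right)\right)} = \frac{1}{\left(2 + 33\right) \left(-5 + 99 \left(-162\right)\right)} = \frac{1}{35 \left(-5 - 16038\right)} = \frac{1}{35 \left(-16043\right)} = \frac{1}{-561505} = - \frac{1}{561505}$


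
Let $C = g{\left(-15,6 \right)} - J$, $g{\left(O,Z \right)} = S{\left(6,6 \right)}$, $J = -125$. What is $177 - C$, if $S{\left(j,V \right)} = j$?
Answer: $46$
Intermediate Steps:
$g{\left(O,Z \right)} = 6$
$C = 131$ ($C = 6 - -125 = 6 + 125 = 131$)
$177 - C = 177 - 131 = 46$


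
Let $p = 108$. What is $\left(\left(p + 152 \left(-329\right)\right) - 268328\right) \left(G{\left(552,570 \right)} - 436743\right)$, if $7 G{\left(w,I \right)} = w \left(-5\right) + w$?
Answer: $\frac{973589607252}{7} \approx 1.3908 \cdot 10^{11}$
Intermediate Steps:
$G{\left(w,I \right)} = - \frac{4 w}{7}$ ($G{\left(w,I \right)} = \frac{w \left(-5\right) + w}{7} = \frac{- 5 w + w}{7} = \frac{\left(-4\right) w}{7} = - \frac{4 w}{7}$)
$\left(\left(p + 152 \left(-329\right)\right) - 268328\right) \left(G{\left(552,570 \right)} - 436743\right) = \left(\left(108 + 152 \left(-329\right)\right) - 268328\right) \left(\left(- \frac{4}{7}\right) 552 - 436743\right) = \left(\left(108 - 50008\right) - 268328\right) \left(- \frac{2208}{7} - 436743\right) = \left(-49900 - 268328\right) \left(- \frac{3059409}{7}\right) = \left(-318228\right) \left(- \frac{3059409}{7}\right) = \frac{973589607252}{7}$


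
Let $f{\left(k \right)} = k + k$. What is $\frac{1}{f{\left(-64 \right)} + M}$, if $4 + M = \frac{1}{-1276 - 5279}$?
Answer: $- \frac{6555}{865261} \approx -0.0075758$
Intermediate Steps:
$f{\left(k \right)} = 2 k$
$M = - \frac{26221}{6555}$ ($M = -4 + \frac{1}{-1276 - 5279} = -4 + \frac{1}{-6555} = -4 - \frac{1}{6555} = - \frac{26221}{6555} \approx -4.0002$)
$\frac{1}{f{\left(-64 \right)} + M} = \frac{1}{2 \left(-64\right) - \frac{26221}{6555}} = \frac{1}{-128 - \frac{26221}{6555}} = \frac{1}{- \frac{865261}{6555}} = - \frac{6555}{865261}$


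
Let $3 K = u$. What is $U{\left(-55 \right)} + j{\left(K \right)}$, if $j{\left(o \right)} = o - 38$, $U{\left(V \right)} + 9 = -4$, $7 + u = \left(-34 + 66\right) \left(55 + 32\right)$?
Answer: $\frac{2624}{3} \approx 874.67$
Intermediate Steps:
$u = 2777$ ($u = -7 + \left(-34 + 66\right) \left(55 + 32\right) = -7 + 32 \cdot 87 = -7 + 2784 = 2777$)
$K = \frac{2777}{3}$ ($K = \frac{1}{3} \cdot 2777 = \frac{2777}{3} \approx 925.67$)
$U{\left(V \right)} = -13$ ($U{\left(V \right)} = -9 - 4 = -13$)
$j{\left(o \right)} = -38 + o$
$U{\left(-55 \right)} + j{\left(K \right)} = -13 + \left(-38 + \frac{2777}{3}\right) = -13 + \frac{2663}{3} = \frac{2624}{3}$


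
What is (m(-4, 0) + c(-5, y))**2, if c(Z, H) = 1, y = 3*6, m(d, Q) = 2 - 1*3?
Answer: 0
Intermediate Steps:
m(d, Q) = -1 (m(d, Q) = 2 - 3 = -1)
y = 18
(m(-4, 0) + c(-5, y))**2 = (-1 + 1)**2 = 0**2 = 0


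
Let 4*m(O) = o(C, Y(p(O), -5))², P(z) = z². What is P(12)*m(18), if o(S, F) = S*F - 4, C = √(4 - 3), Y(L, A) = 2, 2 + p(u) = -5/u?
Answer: 144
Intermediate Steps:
p(u) = -2 - 5/u
C = 1 (C = √1 = 1)
o(S, F) = -4 + F*S (o(S, F) = F*S - 4 = -4 + F*S)
m(O) = 1 (m(O) = (-4 + 2*1)²/4 = (-4 + 2)²/4 = (¼)*(-2)² = (¼)*4 = 1)
P(12)*m(18) = 12²*1 = 144*1 = 144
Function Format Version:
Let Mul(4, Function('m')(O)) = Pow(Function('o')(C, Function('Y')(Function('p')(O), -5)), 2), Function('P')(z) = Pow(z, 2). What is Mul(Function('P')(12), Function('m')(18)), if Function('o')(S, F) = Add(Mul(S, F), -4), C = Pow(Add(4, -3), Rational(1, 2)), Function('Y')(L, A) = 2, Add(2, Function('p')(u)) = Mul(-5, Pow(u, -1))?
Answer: 144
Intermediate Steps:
Function('p')(u) = Add(-2, Mul(-5, Pow(u, -1)))
C = 1 (C = Pow(1, Rational(1, 2)) = 1)
Function('o')(S, F) = Add(-4, Mul(F, S)) (Function('o')(S, F) = Add(Mul(F, S), -4) = Add(-4, Mul(F, S)))
Function('m')(O) = 1 (Function('m')(O) = Mul(Rational(1, 4), Pow(Add(-4, Mul(2, 1)), 2)) = Mul(Rational(1, 4), Pow(Add(-4, 2), 2)) = Mul(Rational(1, 4), Pow(-2, 2)) = Mul(Rational(1, 4), 4) = 1)
Mul(Function('P')(12), Function('m')(18)) = Mul(Pow(12, 2), 1) = Mul(144, 1) = 144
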